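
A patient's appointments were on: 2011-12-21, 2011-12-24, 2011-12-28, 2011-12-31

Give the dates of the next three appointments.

The gap pattern 3, 4, 3 repeats every 2 events.
These are the Wednesdays and Saturdays of each week.
The following Wednesday is 2012-01-04.
The following Saturday is 2012-01-07.
The following Wednesday is 2012-01-11.

2012-01-04, 2012-01-07, 2012-01-11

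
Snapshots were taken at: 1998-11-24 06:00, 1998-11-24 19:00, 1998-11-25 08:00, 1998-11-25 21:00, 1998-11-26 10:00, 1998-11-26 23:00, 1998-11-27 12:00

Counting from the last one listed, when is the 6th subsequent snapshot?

The interval is a steady 13 hours (13, 13, 13, 13, 13, 13).
1998-11-27 12:00 + 13 h = 1998-11-28 01:00.
1998-11-28 01:00 + 13 h = 1998-11-28 14:00.
1998-11-28 14:00 + 13 h = 1998-11-29 03:00.
1998-11-29 03:00 + 13 h = 1998-11-29 16:00.
1998-11-29 16:00 + 13 h = 1998-11-30 05:00.
1998-11-30 05:00 + 13 h = 1998-11-30 18:00.

1998-11-30 18:00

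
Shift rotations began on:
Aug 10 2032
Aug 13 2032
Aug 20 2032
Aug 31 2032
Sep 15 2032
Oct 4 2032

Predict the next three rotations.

Intervals are 3, 7, 11, 15, 19 days — an arithmetic progression with common difference 4.
Next gap: 23 days. Oct 4 2032 + 23 days = Oct 27 2032.
Next gap: 27 days. Oct 27 2032 + 27 days = Nov 23 2032.
Next gap: 31 days. Nov 23 2032 + 31 days = Dec 24 2032.

Oct 27 2032, Nov 23 2032, Dec 24 2032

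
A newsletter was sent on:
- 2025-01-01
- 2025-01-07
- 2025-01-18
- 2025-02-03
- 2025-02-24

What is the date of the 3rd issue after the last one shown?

2025-05-28

Intervals are 6, 11, 16, 21 days — an arithmetic progression with common difference 5.
Next gap: 26 days. 2025-02-24 + 26 days = 2025-03-22.
Next gap: 31 days. 2025-03-22 + 31 days = 2025-04-22.
Next gap: 36 days. 2025-04-22 + 36 days = 2025-05-28.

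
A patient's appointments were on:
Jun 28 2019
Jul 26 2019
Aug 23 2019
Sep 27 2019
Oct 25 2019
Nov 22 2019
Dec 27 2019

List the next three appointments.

These are Fridays at 28- or 35-day spacing (28, 28, 35, 28, 28, 35).
The pattern: 4th Friday of the month.
January 2020 — 4th Friday is Jan 24 2020.
February 2020 — 4th Friday is Feb 28 2020.
4th Friday of March 2020: Mar 27 2020.

Jan 24 2020, Feb 28 2020, Mar 27 2020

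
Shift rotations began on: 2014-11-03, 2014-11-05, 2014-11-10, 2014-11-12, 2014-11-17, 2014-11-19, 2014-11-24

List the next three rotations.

The gap pattern 2, 5, 2, 5, 2, 5 repeats every 2 events.
These are the Mondays and Wednesdays of each week.
Next Wednesday: 2014-11-26.
The following Monday is 2014-12-01.
Next Wednesday: 2014-12-03.

2014-11-26, 2014-12-01, 2014-12-03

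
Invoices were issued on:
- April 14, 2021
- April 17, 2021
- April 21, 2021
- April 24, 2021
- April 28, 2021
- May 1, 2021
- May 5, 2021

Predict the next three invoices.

May 8, 2021; May 12, 2021; May 15, 2021

Every event lands on a Wednesday or Saturday (gaps cycle 3, 4, 3, 4, 3, 4).
So the schedule is: every Wednesday and Saturday.
Next Saturday: May 8, 2021.
The following Wednesday is May 12, 2021.
The following Saturday is May 15, 2021.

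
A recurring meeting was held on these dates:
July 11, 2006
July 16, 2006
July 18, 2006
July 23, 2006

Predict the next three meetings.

July 25, 2006; July 30, 2006; August 1, 2006

The gap pattern 5, 2, 5 repeats every 2 events.
These are the Tuesdays and Sundays of each week.
The following Tuesday is July 25, 2006.
The following Sunday is July 30, 2006.
Next Tuesday: August 1, 2006.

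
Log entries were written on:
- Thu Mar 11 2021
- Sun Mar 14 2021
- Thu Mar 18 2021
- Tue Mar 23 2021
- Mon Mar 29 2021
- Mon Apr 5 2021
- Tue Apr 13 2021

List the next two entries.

Thu Apr 22 2021, Sun May 2 2021

Intervals are 3, 4, 5, 6, 7, 8 days — an arithmetic progression with common difference 1.
Next gap: 9 days. Tue Apr 13 2021 + 9 days = Thu Apr 22 2021.
Next gap: 10 days. Thu Apr 22 2021 + 10 days = Sun May 2 2021.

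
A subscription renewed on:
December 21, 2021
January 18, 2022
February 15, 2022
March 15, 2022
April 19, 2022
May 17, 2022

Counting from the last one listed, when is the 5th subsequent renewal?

Gaps: 28, 28, 28, 35, 28 days — a mix of 28 and 35. Every date is a Tuesday.
Each is the 3rd Tuesday of its month.
3rd Tuesday of June 2022: June 21, 2022.
3rd Tuesday of July 2022: July 19, 2022.
3rd Tuesday of August 2022: August 16, 2022.
3rd Tuesday of September 2022: September 20, 2022.
October 2022 — 3rd Tuesday is October 18, 2022.

October 18, 2022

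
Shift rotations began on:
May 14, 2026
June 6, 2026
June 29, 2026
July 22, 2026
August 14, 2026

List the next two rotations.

Every event comes 23 days after the last (23, 23, 23, 23).
August 14, 2026 + 23 days = September 6, 2026.
September 6, 2026 + 23 days = September 29, 2026.

September 6, 2026; September 29, 2026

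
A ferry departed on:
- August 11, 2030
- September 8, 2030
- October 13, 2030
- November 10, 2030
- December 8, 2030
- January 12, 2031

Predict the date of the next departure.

All dates are Sundays, 28, 35, 28, 28, 35 days apart.
Specifically, the 2nd Sunday of each month.
February 2031 — 2nd Sunday is February 9, 2031.

February 9, 2031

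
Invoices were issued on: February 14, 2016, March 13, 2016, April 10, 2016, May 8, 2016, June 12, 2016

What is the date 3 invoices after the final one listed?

These are Sundays at 28- or 35-day spacing (28, 28, 28, 35).
The pattern: 2nd Sunday of the month.
July 2016 — 2nd Sunday is July 10, 2016.
2nd Sunday of August 2016: August 14, 2016.
September 2016 — 2nd Sunday is September 11, 2016.

September 11, 2016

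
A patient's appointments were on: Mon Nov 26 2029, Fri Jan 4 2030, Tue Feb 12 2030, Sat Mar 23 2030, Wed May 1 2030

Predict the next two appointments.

Gaps between consecutive events: 39, 39, 39, 39 days — a constant 39-day interval.
Wed May 1 2030 + 39 days = Sun Jun 9 2030.
Sun Jun 9 2030 + 39 days = Thu Jul 18 2030.

Sun Jun 9 2030, Thu Jul 18 2030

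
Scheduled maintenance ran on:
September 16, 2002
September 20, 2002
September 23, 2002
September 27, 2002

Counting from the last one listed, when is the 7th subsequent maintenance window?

The gap pattern 4, 3, 4 repeats every 2 events.
These are the Mondays and Fridays of each week.
The following Monday is September 30, 2002.
Next Friday: October 4, 2002.
Next Monday: October 7, 2002.
Next Friday: October 11, 2002.
The following Monday is October 14, 2002.
Next Friday: October 18, 2002.
Next Monday: October 21, 2002.

October 21, 2002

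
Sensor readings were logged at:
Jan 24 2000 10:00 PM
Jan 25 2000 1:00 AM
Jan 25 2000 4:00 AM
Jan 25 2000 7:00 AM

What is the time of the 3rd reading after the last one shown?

The interval is a steady 3 hours (3, 3, 3).
Jan 25 2000 7:00 AM + 3 h = Jan 25 2000 10:00 AM.
Jan 25 2000 10:00 AM + 3 h = Jan 25 2000 1:00 PM.
Jan 25 2000 1:00 PM + 3 h = Jan 25 2000 4:00 PM.

Jan 25 2000 4:00 PM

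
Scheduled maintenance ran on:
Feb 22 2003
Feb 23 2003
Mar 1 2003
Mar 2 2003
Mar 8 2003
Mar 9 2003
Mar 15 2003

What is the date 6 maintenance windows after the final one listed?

Apr 5 2003

Gaps: 1, 6, 1, 6, 1, 6 days — not constant, but cyclic with period 2.
The events fall on every Saturday and Sunday.
The following Sunday is Mar 16 2003.
The following Saturday is Mar 22 2003.
Next Sunday: Mar 23 2003.
Next Saturday: Mar 29 2003.
The following Sunday is Mar 30 2003.
Next Saturday: Apr 5 2003.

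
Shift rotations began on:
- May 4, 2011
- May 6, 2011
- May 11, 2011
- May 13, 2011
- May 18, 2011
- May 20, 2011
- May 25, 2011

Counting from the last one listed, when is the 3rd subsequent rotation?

June 3, 2011

Every event lands on a Wednesday or Friday (gaps cycle 2, 5, 2, 5, 2, 5).
So the schedule is: every Wednesday and Friday.
The following Friday is May 27, 2011.
Next Wednesday: June 1, 2011.
The following Friday is June 3, 2011.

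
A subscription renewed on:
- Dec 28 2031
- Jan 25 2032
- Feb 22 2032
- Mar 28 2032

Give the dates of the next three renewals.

These are Sundays at 28- or 35-day spacing (28, 28, 35).
The pattern: 4th Sunday of the month.
4th Sunday of April 2032: Apr 25 2032.
May 2032 — 4th Sunday is May 23 2032.
June 2032 — 4th Sunday is Jun 27 2032.

Apr 25 2032, May 23 2032, Jun 27 2032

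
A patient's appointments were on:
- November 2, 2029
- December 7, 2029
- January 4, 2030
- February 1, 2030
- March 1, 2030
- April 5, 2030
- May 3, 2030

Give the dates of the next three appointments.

June 7, 2030; July 5, 2030; August 2, 2030

All dates are Fridays, 35, 28, 28, 28, 35, 28 days apart.
Specifically, the 1st Friday of each month.
June 2030 — 1st Friday is June 7, 2030.
July 2030 — 1st Friday is July 5, 2030.
August 2030 — 1st Friday is August 2, 2030.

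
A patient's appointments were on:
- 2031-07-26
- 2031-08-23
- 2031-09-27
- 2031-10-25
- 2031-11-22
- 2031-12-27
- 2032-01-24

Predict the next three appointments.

2032-02-28, 2032-03-27, 2032-04-24

These are Saturdays at 28- or 35-day spacing (28, 35, 28, 28, 35, 28).
The pattern: 4th Saturday of the month.
4th Saturday of February 2032: 2032-02-28.
March 2032 — 4th Saturday is 2032-03-27.
4th Saturday of April 2032: 2032-04-24.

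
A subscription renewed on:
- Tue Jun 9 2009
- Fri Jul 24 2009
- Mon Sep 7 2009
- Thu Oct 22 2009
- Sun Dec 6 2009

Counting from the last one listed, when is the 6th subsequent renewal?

Thu Sep 2 2010

The spacing is 45, 45, 45, 45 days — always 45 days.
Sun Dec 6 2009 + 45 days = Wed Jan 20 2010.
Wed Jan 20 2010 + 45 days = Sat Mar 6 2010.
Sat Mar 6 2010 + 45 days = Tue Apr 20 2010.
Tue Apr 20 2010 + 45 days = Fri Jun 4 2010.
Fri Jun 4 2010 + 45 days = Mon Jul 19 2010.
Mon Jul 19 2010 + 45 days = Thu Sep 2 2010.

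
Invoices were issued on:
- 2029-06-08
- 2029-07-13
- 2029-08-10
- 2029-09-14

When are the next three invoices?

2029-10-12, 2029-11-09, 2029-12-14

These are Fridays at 28- or 35-day spacing (35, 28, 35).
The pattern: 2nd Friday of the month.
2nd Friday of October 2029: 2029-10-12.
November 2029 — 2nd Friday is 2029-11-09.
December 2029 — 2nd Friday is 2029-12-14.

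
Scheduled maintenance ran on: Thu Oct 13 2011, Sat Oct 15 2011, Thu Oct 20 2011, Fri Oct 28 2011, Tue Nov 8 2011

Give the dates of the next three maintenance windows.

Tue Nov 22 2011, Fri Dec 9 2011, Thu Dec 29 2011

Gaps: 2, 5, 8, 11 days — each gap is 3 larger than the previous one.
Next gap: 14 days. Tue Nov 8 2011 + 14 days = Tue Nov 22 2011.
Next gap: 17 days. Tue Nov 22 2011 + 17 days = Fri Dec 9 2011.
Next gap: 20 days. Fri Dec 9 2011 + 20 days = Thu Dec 29 2011.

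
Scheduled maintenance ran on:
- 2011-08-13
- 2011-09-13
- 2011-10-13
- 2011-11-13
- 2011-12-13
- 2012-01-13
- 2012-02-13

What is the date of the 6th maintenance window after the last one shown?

2012-08-13

The day-of-month is always 13 (31, 30, 31, 30, 31, 31 days between events).
So this recurs on the 13th of each month.
March 2012: 2012-03-13.
Next: April 2012 → 2012-04-13.
May 2012: 2012-05-13.
Next: June 2012 → 2012-06-13.
July 2012: 2012-07-13.
August 2012: 2012-08-13.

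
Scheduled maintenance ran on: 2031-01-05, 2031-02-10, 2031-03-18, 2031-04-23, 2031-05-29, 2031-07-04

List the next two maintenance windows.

The spacing is 36, 36, 36, 36, 36 days — always 36 days.
2031-07-04 + 36 days = 2031-08-09.
2031-08-09 + 36 days = 2031-09-14.

2031-08-09, 2031-09-14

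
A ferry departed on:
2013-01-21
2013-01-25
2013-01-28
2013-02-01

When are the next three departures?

Gaps: 4, 3, 4 days — not constant, but cyclic with period 2.
The events fall on every Monday and Friday.
The following Monday is 2013-02-04.
The following Friday is 2013-02-08.
Next Monday: 2013-02-11.

2013-02-04, 2013-02-08, 2013-02-11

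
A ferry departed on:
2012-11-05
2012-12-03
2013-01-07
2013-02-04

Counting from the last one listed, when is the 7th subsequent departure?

Gaps: 28, 35, 28 days — a mix of 28 and 35. Every date is a Monday.
Each is the 1st Monday of its month.
1st Monday of March 2013: 2013-03-04.
1st Monday of April 2013: 2013-04-01.
1st Monday of May 2013: 2013-05-06.
1st Monday of June 2013: 2013-06-03.
1st Monday of July 2013: 2013-07-01.
1st Monday of August 2013: 2013-08-05.
September 2013 — 1st Monday is 2013-09-02.

2013-09-02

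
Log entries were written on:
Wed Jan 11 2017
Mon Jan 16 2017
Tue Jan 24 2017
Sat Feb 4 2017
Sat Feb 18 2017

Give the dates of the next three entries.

Intervals are 5, 8, 11, 14 days — an arithmetic progression with common difference 3.
Next gap: 17 days. Sat Feb 18 2017 + 17 days = Tue Mar 7 2017.
Next gap: 20 days. Tue Mar 7 2017 + 20 days = Mon Mar 27 2017.
Next gap: 23 days. Mon Mar 27 2017 + 23 days = Wed Apr 19 2017.

Tue Mar 7 2017, Mon Mar 27 2017, Wed Apr 19 2017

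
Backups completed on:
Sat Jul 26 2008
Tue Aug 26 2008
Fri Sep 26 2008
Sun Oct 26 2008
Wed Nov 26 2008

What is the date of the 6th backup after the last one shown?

Tue May 26 2009

Each date is the 26th; the gaps (31, 31, 30, 31) track the month lengths.
The rule is the 26th of each month.
Next: December 2008 → Fri Dec 26 2008.
Next: January 2009 → Mon Jan 26 2009.
February 2009: Thu Feb 26 2009.
Next: March 2009 → Thu Mar 26 2009.
April 2009: Sun Apr 26 2009.
Next: May 2009 → Tue May 26 2009.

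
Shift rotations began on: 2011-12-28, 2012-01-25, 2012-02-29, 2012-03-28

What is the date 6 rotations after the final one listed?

Every date is a Wednesday; gaps 28, 35, 28 days.
Each is the last Wednesday of its month (at least one falls on the 29th or later, ruling out '4th Wednesday').
April 2012 ends with Wednesday 2012-04-25.
May 2012 ends with Wednesday 2012-05-30.
Last Wednesday of June 2012: 2012-06-27.
July 2012 ends with Wednesday 2012-07-25.
Last Wednesday of August 2012: 2012-08-29.
September 2012 ends with Wednesday 2012-09-26.

2012-09-26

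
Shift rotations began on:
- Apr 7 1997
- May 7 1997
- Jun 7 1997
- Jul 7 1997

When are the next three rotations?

Each date is the 7th; the gaps (30, 31, 30) track the month lengths.
The rule is the 7th of each month.
August 1997: Aug 7 1997.
September 1997: Sep 7 1997.
October 1997: Oct 7 1997.

Aug 7 1997, Sep 7 1997, Oct 7 1997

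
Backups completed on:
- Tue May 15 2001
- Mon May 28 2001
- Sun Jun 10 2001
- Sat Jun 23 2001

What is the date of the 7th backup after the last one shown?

Sat Sep 22 2001

Every event comes 13 days after the last (13, 13, 13).
Sat Jun 23 2001 + 13 days = Fri Jul 6 2001.
Fri Jul 6 2001 + 13 days = Thu Jul 19 2001.
Thu Jul 19 2001 + 13 days = Wed Aug 1 2001.
Wed Aug 1 2001 + 13 days = Tue Aug 14 2001.
Tue Aug 14 2001 + 13 days = Mon Aug 27 2001.
Mon Aug 27 2001 + 13 days = Sun Sep 9 2001.
Sun Sep 9 2001 + 13 days = Sat Sep 22 2001.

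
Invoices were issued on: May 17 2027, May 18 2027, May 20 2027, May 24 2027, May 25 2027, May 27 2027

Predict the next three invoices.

Gaps: 1, 2, 4, 1, 2 days — not constant, but cyclic with period 3.
The events fall on every Monday, Tuesday and Thursday.
The following Monday is May 31 2027.
Next Tuesday: Jun 1 2027.
The following Thursday is Jun 3 2027.

May 31 2027, Jun 1 2027, Jun 3 2027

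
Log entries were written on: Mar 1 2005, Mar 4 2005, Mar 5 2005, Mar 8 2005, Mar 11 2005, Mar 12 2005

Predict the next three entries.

Mar 15 2005, Mar 18 2005, Mar 19 2005

Every event lands on a Tuesday or Friday or Saturday (gaps cycle 3, 1, 3, 3, 1).
So the schedule is: every Tuesday, Friday and Saturday.
Next Tuesday: Mar 15 2005.
Next Friday: Mar 18 2005.
Next Saturday: Mar 19 2005.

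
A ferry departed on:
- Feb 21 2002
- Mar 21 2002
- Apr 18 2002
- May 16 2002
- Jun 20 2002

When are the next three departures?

Jul 18 2002, Aug 15 2002, Sep 19 2002

These are Thursdays at 28- or 35-day spacing (28, 28, 28, 35).
The pattern: 3rd Thursday of the month.
3rd Thursday of July 2002: Jul 18 2002.
3rd Thursday of August 2002: Aug 15 2002.
September 2002 — 3rd Thursday is Sep 19 2002.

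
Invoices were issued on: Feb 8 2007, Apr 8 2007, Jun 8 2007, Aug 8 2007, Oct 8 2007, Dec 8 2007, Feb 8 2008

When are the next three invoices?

Each date is the 8th; the gaps (59, 61, 61, 61, 61, 62) track the month lengths.
The rule is the 8th of every 2 months.
Next: April 2008 → Apr 8 2008.
Next: June 2008 → Jun 8 2008.
Next: August 2008 → Aug 8 2008.

Apr 8 2008, Jun 8 2008, Aug 8 2008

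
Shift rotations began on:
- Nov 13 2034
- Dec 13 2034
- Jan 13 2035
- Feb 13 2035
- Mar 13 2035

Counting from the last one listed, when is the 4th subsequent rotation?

Each date is the 13th; the gaps (30, 31, 31, 28) track the month lengths.
The rule is the 13th of each month.
Next: April 2035 → Apr 13 2035.
Next: May 2035 → May 13 2035.
June 2035: Jun 13 2035.
Next: July 2035 → Jul 13 2035.

Jul 13 2035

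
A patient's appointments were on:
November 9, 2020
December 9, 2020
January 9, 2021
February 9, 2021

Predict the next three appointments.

The day-of-month is always 9 (30, 31, 31 days between events).
So this recurs on the 9th of each month.
March 2021: March 9, 2021.
Next: April 2021 → April 9, 2021.
May 2021: May 9, 2021.

March 9, 2021; April 9, 2021; May 9, 2021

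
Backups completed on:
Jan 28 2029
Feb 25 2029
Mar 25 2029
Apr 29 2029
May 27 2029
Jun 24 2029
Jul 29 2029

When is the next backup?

All Sundays; the gaps (28, 28, 35, 28, 28, 35) vary with month length.
This is the last Sunday of each month.
August 2029 ends with Sunday Aug 26 2029.

Aug 26 2029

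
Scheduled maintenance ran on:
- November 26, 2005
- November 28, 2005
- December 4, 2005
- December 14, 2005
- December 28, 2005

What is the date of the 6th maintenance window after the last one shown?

Intervals are 2, 6, 10, 14 days — an arithmetic progression with common difference 4.
Next gap: 18 days. December 28, 2005 + 18 days = January 15, 2006.
Next gap: 22 days. January 15, 2006 + 22 days = February 6, 2006.
Next gap: 26 days. February 6, 2006 + 26 days = March 4, 2006.
Next gap: 30 days. March 4, 2006 + 30 days = April 3, 2006.
Next gap: 34 days. April 3, 2006 + 34 days = May 7, 2006.
Next gap: 38 days. May 7, 2006 + 38 days = June 14, 2006.

June 14, 2006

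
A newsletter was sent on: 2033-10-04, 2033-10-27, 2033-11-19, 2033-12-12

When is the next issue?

The spacing is 23, 23, 23 days — always 23 days.
2033-12-12 + 23 days = 2034-01-04.

2034-01-04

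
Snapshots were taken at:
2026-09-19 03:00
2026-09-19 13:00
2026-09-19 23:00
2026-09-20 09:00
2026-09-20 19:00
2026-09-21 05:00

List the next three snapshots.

2026-09-21 15:00, 2026-09-22 01:00, 2026-09-22 11:00

The interval is a steady 10 hours (10, 10, 10, 10, 10).
2026-09-21 05:00 + 10 h = 2026-09-21 15:00.
2026-09-21 15:00 + 10 h = 2026-09-22 01:00.
2026-09-22 01:00 + 10 h = 2026-09-22 11:00.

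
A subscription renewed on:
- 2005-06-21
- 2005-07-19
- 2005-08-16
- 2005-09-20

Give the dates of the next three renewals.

Gaps: 28, 28, 35 days — a mix of 28 and 35. Every date is a Tuesday.
Each is the 3rd Tuesday of its month.
3rd Tuesday of October 2005: 2005-10-18.
November 2005 — 3rd Tuesday is 2005-11-15.
December 2005 — 3rd Tuesday is 2005-12-20.

2005-10-18, 2005-11-15, 2005-12-20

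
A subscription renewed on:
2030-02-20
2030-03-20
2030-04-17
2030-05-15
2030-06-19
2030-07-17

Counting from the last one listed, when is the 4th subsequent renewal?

All dates are Wednesdays, 28, 28, 28, 35, 28 days apart.
Specifically, the 3rd Wednesday of each month.
3rd Wednesday of August 2030: 2030-08-21.
3rd Wednesday of September 2030: 2030-09-18.
3rd Wednesday of October 2030: 2030-10-16.
3rd Wednesday of November 2030: 2030-11-20.

2030-11-20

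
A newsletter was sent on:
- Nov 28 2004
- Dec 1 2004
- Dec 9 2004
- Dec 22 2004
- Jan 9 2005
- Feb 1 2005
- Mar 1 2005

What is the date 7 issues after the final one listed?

The spacing grows by 5 each time: 3, 8, 13, 18, 23, 28 days.
Next gap: 33 days. Mar 1 2005 + 33 days = Apr 3 2005.
Next gap: 38 days. Apr 3 2005 + 38 days = May 11 2005.
Next gap: 43 days. May 11 2005 + 43 days = Jun 23 2005.
Next gap: 48 days. Jun 23 2005 + 48 days = Aug 10 2005.
Next gap: 53 days. Aug 10 2005 + 53 days = Oct 2 2005.
Next gap: 58 days. Oct 2 2005 + 58 days = Nov 29 2005.
Next gap: 63 days. Nov 29 2005 + 63 days = Jan 31 2006.

Jan 31 2006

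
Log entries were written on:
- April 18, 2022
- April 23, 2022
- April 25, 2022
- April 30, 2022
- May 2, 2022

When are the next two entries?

May 7, 2022; May 9, 2022

Every event lands on a Monday or Saturday (gaps cycle 5, 2, 5, 2).
So the schedule is: every Monday and Saturday.
The following Saturday is May 7, 2022.
Next Monday: May 9, 2022.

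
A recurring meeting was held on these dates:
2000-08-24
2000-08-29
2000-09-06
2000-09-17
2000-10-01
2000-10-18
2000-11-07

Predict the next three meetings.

2000-11-30, 2000-12-26, 2001-01-24

Gaps: 5, 8, 11, 14, 17, 20 days — each gap is 3 larger than the previous one.
Next gap: 23 days. 2000-11-07 + 23 days = 2000-11-30.
Next gap: 26 days. 2000-11-30 + 26 days = 2000-12-26.
Next gap: 29 days. 2000-12-26 + 29 days = 2001-01-24.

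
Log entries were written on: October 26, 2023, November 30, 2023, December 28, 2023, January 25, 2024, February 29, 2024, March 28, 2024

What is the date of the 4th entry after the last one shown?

All Thursdays; the gaps (35, 28, 28, 35, 28) vary with month length.
This is the last Thursday of each month.
Last Thursday of April 2024: April 25, 2024.
May 2024 ends with Thursday May 30, 2024.
June 2024 ends with Thursday June 27, 2024.
Last Thursday of July 2024: July 25, 2024.

July 25, 2024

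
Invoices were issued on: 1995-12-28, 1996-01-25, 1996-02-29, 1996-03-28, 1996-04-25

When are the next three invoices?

These are Thursdays with 28, 35, 28, 28-day gaps.
Each is the final Thursday of its month — 1996-02-29 is past the 28th, so '4th Thursday' doesn't fit.
May 1996 ends with Thursday 1996-05-30.
June 1996 ends with Thursday 1996-06-27.
Last Thursday of July 1996: 1996-07-25.

1996-05-30, 1996-06-27, 1996-07-25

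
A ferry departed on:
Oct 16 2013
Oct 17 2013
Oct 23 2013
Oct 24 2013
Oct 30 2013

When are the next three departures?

The gap pattern 1, 6, 1, 6 repeats every 2 events.
These are the Wednesdays and Thursdays of each week.
The following Thursday is Oct 31 2013.
The following Wednesday is Nov 6 2013.
Next Thursday: Nov 7 2013.

Oct 31 2013, Nov 6 2013, Nov 7 2013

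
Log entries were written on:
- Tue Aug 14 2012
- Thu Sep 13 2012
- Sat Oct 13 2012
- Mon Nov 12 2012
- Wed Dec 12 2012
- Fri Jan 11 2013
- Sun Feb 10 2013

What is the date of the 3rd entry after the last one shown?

Gaps between consecutive events: 30, 30, 30, 30, 30, 30 days — a constant 30-day interval.
Sun Feb 10 2013 + 30 days = Tue Mar 12 2013.
Tue Mar 12 2013 + 30 days = Thu Apr 11 2013.
Thu Apr 11 2013 + 30 days = Sat May 11 2013.

Sat May 11 2013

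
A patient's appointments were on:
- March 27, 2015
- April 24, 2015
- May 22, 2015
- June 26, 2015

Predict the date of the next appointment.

July 24, 2015

These are Fridays at 28- or 35-day spacing (28, 28, 35).
The pattern: 4th Friday of the month.
4th Friday of July 2015: July 24, 2015.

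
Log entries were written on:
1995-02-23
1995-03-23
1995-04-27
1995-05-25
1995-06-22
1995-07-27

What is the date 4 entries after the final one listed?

1995-11-23

All dates are Thursdays, 28, 35, 28, 28, 35 days apart.
Specifically, the 4th Thursday of each month.
4th Thursday of August 1995: 1995-08-24.
4th Thursday of September 1995: 1995-09-28.
October 1995 — 4th Thursday is 1995-10-26.
4th Thursday of November 1995: 1995-11-23.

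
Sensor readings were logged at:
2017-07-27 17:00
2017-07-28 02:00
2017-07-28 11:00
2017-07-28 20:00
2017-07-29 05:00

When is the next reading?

Spacing: 9, 9, 9, 9 h — constant 9 h.
2017-07-29 05:00 + 9 h = 2017-07-29 14:00.

2017-07-29 14:00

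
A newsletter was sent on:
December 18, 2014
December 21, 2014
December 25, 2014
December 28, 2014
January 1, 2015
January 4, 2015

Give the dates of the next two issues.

January 8, 2015; January 11, 2015

Every event lands on a Thursday or Sunday (gaps cycle 3, 4, 3, 4, 3).
So the schedule is: every Thursday and Sunday.
The following Thursday is January 8, 2015.
The following Sunday is January 11, 2015.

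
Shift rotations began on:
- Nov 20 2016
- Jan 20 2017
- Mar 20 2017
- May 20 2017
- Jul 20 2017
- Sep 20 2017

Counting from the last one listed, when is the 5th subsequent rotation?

Jul 20 2018

Each date is the 20th; the gaps (61, 59, 61, 61, 62) track the month lengths.
The rule is the 20th of every 2 months.
November 2017: Nov 20 2017.
Next: January 2018 → Jan 20 2018.
March 2018: Mar 20 2018.
May 2018: May 20 2018.
Next: July 2018 → Jul 20 2018.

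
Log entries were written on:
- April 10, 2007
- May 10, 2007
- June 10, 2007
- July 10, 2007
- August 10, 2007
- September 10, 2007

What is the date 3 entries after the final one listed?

Gaps: 30, 31, 30, 31, 31 days — not constant. Every event is on the 10th of the month.
Pattern: the 10th of each month.
October 2007: October 10, 2007.
Next: November 2007 → November 10, 2007.
Next: December 2007 → December 10, 2007.

December 10, 2007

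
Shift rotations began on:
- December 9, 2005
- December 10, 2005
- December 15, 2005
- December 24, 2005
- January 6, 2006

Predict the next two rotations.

January 23, 2006; February 13, 2006

Intervals are 1, 5, 9, 13 days — an arithmetic progression with common difference 4.
Next gap: 17 days. January 6, 2006 + 17 days = January 23, 2006.
Next gap: 21 days. January 23, 2006 + 21 days = February 13, 2006.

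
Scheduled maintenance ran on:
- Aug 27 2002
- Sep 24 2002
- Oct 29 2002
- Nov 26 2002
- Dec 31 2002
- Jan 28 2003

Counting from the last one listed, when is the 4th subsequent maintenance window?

May 27 2003

All Tuesdays; the gaps (28, 35, 28, 35, 28) vary with month length.
This is the last Tuesday of each month.
February 2003 ends with Tuesday Feb 25 2003.
March 2003 ends with Tuesday Mar 25 2003.
April 2003 ends with Tuesday Apr 29 2003.
Last Tuesday of May 2003: May 27 2003.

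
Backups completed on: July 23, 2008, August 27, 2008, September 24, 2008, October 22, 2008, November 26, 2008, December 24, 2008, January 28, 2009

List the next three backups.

February 25, 2009; March 25, 2009; April 22, 2009

All dates are Wednesdays, 35, 28, 28, 35, 28, 35 days apart.
Specifically, the 4th Wednesday of each month.
4th Wednesday of February 2009: February 25, 2009.
4th Wednesday of March 2009: March 25, 2009.
4th Wednesday of April 2009: April 22, 2009.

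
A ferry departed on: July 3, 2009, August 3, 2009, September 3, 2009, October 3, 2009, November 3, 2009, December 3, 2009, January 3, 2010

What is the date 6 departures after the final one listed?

Gaps: 31, 31, 30, 31, 30, 31 days — not constant. Every event is on the 3rd of the month.
Pattern: the 3rd of each month.
Next: February 2010 → February 3, 2010.
Next: March 2010 → March 3, 2010.
Next: April 2010 → April 3, 2010.
May 2010: May 3, 2010.
June 2010: June 3, 2010.
Next: July 2010 → July 3, 2010.

July 3, 2010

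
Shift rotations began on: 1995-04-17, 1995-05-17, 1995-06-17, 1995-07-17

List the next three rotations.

1995-08-17, 1995-09-17, 1995-10-17

Gaps: 30, 31, 30 days — not constant. Every event is on the 17th of the month.
Pattern: the 17th of each month.
Next: August 1995 → 1995-08-17.
September 1995: 1995-09-17.
Next: October 1995 → 1995-10-17.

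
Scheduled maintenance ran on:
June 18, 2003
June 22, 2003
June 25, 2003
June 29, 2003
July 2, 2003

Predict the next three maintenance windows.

July 6, 2003; July 9, 2003; July 13, 2003

Every event lands on a Wednesday or Sunday (gaps cycle 4, 3, 4, 3).
So the schedule is: every Wednesday and Sunday.
The following Sunday is July 6, 2003.
The following Wednesday is July 9, 2003.
Next Sunday: July 13, 2003.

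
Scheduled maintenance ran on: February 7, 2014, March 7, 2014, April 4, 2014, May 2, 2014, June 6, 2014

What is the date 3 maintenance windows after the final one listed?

Gaps: 28, 28, 28, 35 days — a mix of 28 and 35. Every date is a Friday.
Each is the 1st Friday of its month.
July 2014 — 1st Friday is July 4, 2014.
1st Friday of August 2014: August 1, 2014.
1st Friday of September 2014: September 5, 2014.

September 5, 2014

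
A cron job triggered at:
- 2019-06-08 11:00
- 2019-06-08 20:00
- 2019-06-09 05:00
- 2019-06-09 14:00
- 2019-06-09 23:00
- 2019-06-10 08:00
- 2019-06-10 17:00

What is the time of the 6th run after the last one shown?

2019-06-12 23:00

Spacing: 9, 9, 9, 9, 9, 9 h — constant 9 h.
2019-06-10 17:00 + 9 h = 2019-06-11 02:00.
2019-06-11 02:00 + 9 h = 2019-06-11 11:00.
2019-06-11 11:00 + 9 h = 2019-06-11 20:00.
2019-06-11 20:00 + 9 h = 2019-06-12 05:00.
2019-06-12 05:00 + 9 h = 2019-06-12 14:00.
2019-06-12 14:00 + 9 h = 2019-06-12 23:00.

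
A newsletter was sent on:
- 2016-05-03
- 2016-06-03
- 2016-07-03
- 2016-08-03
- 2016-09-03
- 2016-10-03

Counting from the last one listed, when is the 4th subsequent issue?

2017-02-03

The day-of-month is always 3 (31, 30, 31, 31, 30 days between events).
So this recurs on the 3rd of each month.
November 2016: 2016-11-03.
December 2016: 2016-12-03.
Next: January 2017 → 2017-01-03.
Next: February 2017 → 2017-02-03.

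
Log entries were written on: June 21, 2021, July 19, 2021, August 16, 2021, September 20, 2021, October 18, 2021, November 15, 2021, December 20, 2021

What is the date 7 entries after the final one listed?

All dates are Mondays, 28, 28, 35, 28, 28, 35 days apart.
Specifically, the 3rd Monday of each month.
3rd Monday of January 2022: January 17, 2022.
February 2022 — 3rd Monday is February 21, 2022.
3rd Monday of March 2022: March 21, 2022.
April 2022 — 3rd Monday is April 18, 2022.
3rd Monday of May 2022: May 16, 2022.
3rd Monday of June 2022: June 20, 2022.
July 2022 — 3rd Monday is July 18, 2022.

July 18, 2022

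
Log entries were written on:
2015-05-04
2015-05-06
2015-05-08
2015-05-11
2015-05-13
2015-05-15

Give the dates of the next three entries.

2015-05-18, 2015-05-20, 2015-05-22

Every event lands on a Monday or Wednesday or Friday (gaps cycle 2, 2, 3, 2, 2).
So the schedule is: every Monday, Wednesday and Friday.
Next Monday: 2015-05-18.
The following Wednesday is 2015-05-20.
Next Friday: 2015-05-22.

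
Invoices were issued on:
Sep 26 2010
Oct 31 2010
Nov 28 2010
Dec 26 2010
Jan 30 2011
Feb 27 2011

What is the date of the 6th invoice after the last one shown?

These are Sundays with 35, 28, 28, 35, 28-day gaps.
Each is the final Sunday of its month — Oct 31 2010 is past the 28th, so '4th Sunday' doesn't fit.
Last Sunday of March 2011: Mar 27 2011.
April 2011 ends with Sunday Apr 24 2011.
Last Sunday of May 2011: May 29 2011.
Last Sunday of June 2011: Jun 26 2011.
Last Sunday of July 2011: Jul 31 2011.
August 2011 ends with Sunday Aug 28 2011.

Aug 28 2011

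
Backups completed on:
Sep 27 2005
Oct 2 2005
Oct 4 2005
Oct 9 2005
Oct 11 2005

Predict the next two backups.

The gap pattern 5, 2, 5, 2 repeats every 2 events.
These are the Tuesdays and Sundays of each week.
The following Sunday is Oct 16 2005.
The following Tuesday is Oct 18 2005.

Oct 16 2005, Oct 18 2005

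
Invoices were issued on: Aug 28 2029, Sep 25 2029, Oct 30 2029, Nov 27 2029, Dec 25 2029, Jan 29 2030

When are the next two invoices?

These are Tuesdays with 28, 35, 28, 28, 35-day gaps.
Each is the final Tuesday of its month — Oct 30 2029 is past the 28th, so '4th Tuesday' doesn't fit.
February 2030 ends with Tuesday Feb 26 2030.
Last Tuesday of March 2030: Mar 26 2030.

Feb 26 2030, Mar 26 2030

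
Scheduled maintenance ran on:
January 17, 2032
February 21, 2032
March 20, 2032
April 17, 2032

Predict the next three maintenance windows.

May 15, 2032; June 19, 2032; July 17, 2032

Gaps: 35, 28, 28 days — a mix of 28 and 35. Every date is a Saturday.
Each is the 3rd Saturday of its month.
May 2032 — 3rd Saturday is May 15, 2032.
3rd Saturday of June 2032: June 19, 2032.
July 2032 — 3rd Saturday is July 17, 2032.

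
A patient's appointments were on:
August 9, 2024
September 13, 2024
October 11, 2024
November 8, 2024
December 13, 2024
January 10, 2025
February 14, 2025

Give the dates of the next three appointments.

Gaps: 35, 28, 28, 35, 28, 35 days — a mix of 28 and 35. Every date is a Friday.
Each is the 2nd Friday of its month.
2nd Friday of March 2025: March 14, 2025.
April 2025 — 2nd Friday is April 11, 2025.
2nd Friday of May 2025: May 9, 2025.

March 14, 2025; April 11, 2025; May 9, 2025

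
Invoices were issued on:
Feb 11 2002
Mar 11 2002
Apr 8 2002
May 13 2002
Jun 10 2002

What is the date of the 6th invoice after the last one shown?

Gaps: 28, 28, 35, 28 days — a mix of 28 and 35. Every date is a Monday.
Each is the 2nd Monday of its month.
July 2002 — 2nd Monday is Jul 8 2002.
August 2002 — 2nd Monday is Aug 12 2002.
September 2002 — 2nd Monday is Sep 9 2002.
2nd Monday of October 2002: Oct 14 2002.
2nd Monday of November 2002: Nov 11 2002.
December 2002 — 2nd Monday is Dec 9 2002.

Dec 9 2002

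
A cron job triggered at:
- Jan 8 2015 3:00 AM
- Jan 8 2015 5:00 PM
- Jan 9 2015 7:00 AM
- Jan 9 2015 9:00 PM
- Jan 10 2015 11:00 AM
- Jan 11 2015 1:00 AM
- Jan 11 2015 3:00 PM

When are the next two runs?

Jan 12 2015 5:00 AM, Jan 12 2015 7:00 PM

Spacing: 14, 14, 14, 14, 14, 14 h — constant 14 h.
Jan 11 2015 3:00 PM + 14 h = Jan 12 2015 5:00 AM.
Jan 12 2015 5:00 AM + 14 h = Jan 12 2015 7:00 PM.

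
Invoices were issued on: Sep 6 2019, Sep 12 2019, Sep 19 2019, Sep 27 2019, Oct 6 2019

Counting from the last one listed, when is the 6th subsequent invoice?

Gaps: 6, 7, 8, 9 days — each gap is 1 larger than the previous one.
Next gap: 10 days. Oct 6 2019 + 10 days = Oct 16 2019.
Next gap: 11 days. Oct 16 2019 + 11 days = Oct 27 2019.
Next gap: 12 days. Oct 27 2019 + 12 days = Nov 8 2019.
Next gap: 13 days. Nov 8 2019 + 13 days = Nov 21 2019.
Next gap: 14 days. Nov 21 2019 + 14 days = Dec 5 2019.
Next gap: 15 days. Dec 5 2019 + 15 days = Dec 20 2019.

Dec 20 2019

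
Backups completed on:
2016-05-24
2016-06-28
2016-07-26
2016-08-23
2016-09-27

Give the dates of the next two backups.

These are Tuesdays at 28- or 35-day spacing (35, 28, 28, 35).
The pattern: 4th Tuesday of the month.
4th Tuesday of October 2016: 2016-10-25.
November 2016 — 4th Tuesday is 2016-11-22.

2016-10-25, 2016-11-22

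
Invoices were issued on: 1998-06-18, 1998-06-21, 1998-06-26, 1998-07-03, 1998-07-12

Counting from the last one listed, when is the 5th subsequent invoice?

1998-09-25

Gaps: 3, 5, 7, 9 days — each gap is 2 larger than the previous one.
Next gap: 11 days. 1998-07-12 + 11 days = 1998-07-23.
Next gap: 13 days. 1998-07-23 + 13 days = 1998-08-05.
Next gap: 15 days. 1998-08-05 + 15 days = 1998-08-20.
Next gap: 17 days. 1998-08-20 + 17 days = 1998-09-06.
Next gap: 19 days. 1998-09-06 + 19 days = 1998-09-25.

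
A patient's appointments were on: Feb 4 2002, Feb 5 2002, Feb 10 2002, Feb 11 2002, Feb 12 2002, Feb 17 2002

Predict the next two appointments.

Feb 18 2002, Feb 19 2002

The gap pattern 1, 5, 1, 1, 5 repeats every 3 events.
These are the Mondays, Tuesdays and Sundays of each week.
The following Monday is Feb 18 2002.
Next Tuesday: Feb 19 2002.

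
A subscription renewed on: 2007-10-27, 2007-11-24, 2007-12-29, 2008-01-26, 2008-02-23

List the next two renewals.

Every date is a Saturday; gaps 28, 35, 28, 28 days.
Each is the last Saturday of its month (at least one falls on the 29th or later, ruling out '4th Saturday').
March 2008 ends with Saturday 2008-03-29.
Last Saturday of April 2008: 2008-04-26.

2008-03-29, 2008-04-26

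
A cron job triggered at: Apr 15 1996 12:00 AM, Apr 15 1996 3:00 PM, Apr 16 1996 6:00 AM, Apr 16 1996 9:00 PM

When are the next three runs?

Apr 17 1996 12:00 PM, Apr 18 1996 3:00 AM, Apr 18 1996 6:00 PM

The interval is a steady 15 hours (15, 15, 15).
Apr 16 1996 9:00 PM + 15 h = Apr 17 1996 12:00 PM.
Apr 17 1996 12:00 PM + 15 h = Apr 18 1996 3:00 AM.
Apr 18 1996 3:00 AM + 15 h = Apr 18 1996 6:00 PM.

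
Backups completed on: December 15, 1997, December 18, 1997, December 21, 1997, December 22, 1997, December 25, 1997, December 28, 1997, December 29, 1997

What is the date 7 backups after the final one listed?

Gaps: 3, 3, 1, 3, 3, 1 days — not constant, but cyclic with period 3.
The events fall on every Monday, Thursday and Sunday.
Next Thursday: January 1, 1998.
The following Sunday is January 4, 1998.
The following Monday is January 5, 1998.
The following Thursday is January 8, 1998.
Next Sunday: January 11, 1998.
Next Monday: January 12, 1998.
The following Thursday is January 15, 1998.

January 15, 1998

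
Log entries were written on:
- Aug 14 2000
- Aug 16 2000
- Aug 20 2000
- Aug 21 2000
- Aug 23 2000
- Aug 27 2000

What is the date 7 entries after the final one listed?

Every event lands on a Monday or Wednesday or Sunday (gaps cycle 2, 4, 1, 2, 4).
So the schedule is: every Monday, Wednesday and Sunday.
The following Monday is Aug 28 2000.
Next Wednesday: Aug 30 2000.
The following Sunday is Sep 3 2000.
The following Monday is Sep 4 2000.
Next Wednesday: Sep 6 2000.
Next Sunday: Sep 10 2000.
The following Monday is Sep 11 2000.

Sep 11 2000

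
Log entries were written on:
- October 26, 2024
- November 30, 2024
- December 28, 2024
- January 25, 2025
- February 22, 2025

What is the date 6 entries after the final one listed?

August 30, 2025

Every date is a Saturday; gaps 35, 28, 28, 28 days.
Each is the last Saturday of its month (at least one falls on the 29th or later, ruling out '4th Saturday').
March 2025 ends with Saturday March 29, 2025.
April 2025 ends with Saturday April 26, 2025.
Last Saturday of May 2025: May 31, 2025.
Last Saturday of June 2025: June 28, 2025.
July 2025 ends with Saturday July 26, 2025.
August 2025 ends with Saturday August 30, 2025.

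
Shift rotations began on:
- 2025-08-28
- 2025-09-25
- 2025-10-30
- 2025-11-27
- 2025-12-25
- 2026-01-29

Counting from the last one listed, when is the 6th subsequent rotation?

2026-07-30

All Thursdays; the gaps (28, 35, 28, 28, 35) vary with month length.
This is the last Thursday of each month.
Last Thursday of February 2026: 2026-02-26.
March 2026 ends with Thursday 2026-03-26.
Last Thursday of April 2026: 2026-04-30.
Last Thursday of May 2026: 2026-05-28.
June 2026 ends with Thursday 2026-06-25.
July 2026 ends with Thursday 2026-07-30.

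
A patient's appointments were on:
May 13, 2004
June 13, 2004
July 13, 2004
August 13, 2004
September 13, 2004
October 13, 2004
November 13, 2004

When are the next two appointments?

December 13, 2004; January 13, 2005

The day-of-month is always 13 (31, 30, 31, 31, 30, 31 days between events).
So this recurs on the 13th of each month.
December 2004: December 13, 2004.
January 2005: January 13, 2005.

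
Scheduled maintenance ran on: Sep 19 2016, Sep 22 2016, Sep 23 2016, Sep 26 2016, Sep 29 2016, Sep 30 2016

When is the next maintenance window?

Oct 3 2016

Gaps: 3, 1, 3, 3, 1 days — not constant, but cyclic with period 3.
The events fall on every Monday, Thursday and Friday.
Next Monday: Oct 3 2016.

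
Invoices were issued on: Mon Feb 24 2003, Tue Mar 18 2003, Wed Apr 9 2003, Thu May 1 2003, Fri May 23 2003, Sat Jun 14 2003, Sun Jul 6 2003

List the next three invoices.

Gaps between consecutive events: 22, 22, 22, 22, 22, 22 days — a constant 22-day interval.
Sun Jul 6 2003 + 22 days = Mon Jul 28 2003.
Mon Jul 28 2003 + 22 days = Tue Aug 19 2003.
Tue Aug 19 2003 + 22 days = Wed Sep 10 2003.

Mon Jul 28 2003, Tue Aug 19 2003, Wed Sep 10 2003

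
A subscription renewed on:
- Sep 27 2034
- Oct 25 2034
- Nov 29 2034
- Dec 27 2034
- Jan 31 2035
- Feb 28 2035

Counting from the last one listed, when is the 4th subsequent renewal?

Jun 27 2035

These are Wednesdays with 28, 35, 28, 35, 28-day gaps.
Each is the final Wednesday of its month — Nov 29 2034 is past the 28th, so '4th Wednesday' doesn't fit.
March 2035 ends with Wednesday Mar 28 2035.
Last Wednesday of April 2035: Apr 25 2035.
May 2035 ends with Wednesday May 30 2035.
June 2035 ends with Wednesday Jun 27 2035.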